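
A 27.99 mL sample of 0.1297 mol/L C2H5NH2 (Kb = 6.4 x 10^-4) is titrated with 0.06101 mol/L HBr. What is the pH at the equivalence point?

6.09

n(C2H5NH2) = 0.1297 x 0.02799 = 0.003630 mol; V(HBr) at equivalence = 0.003630/0.06101 = 0.05950 L.
At equivalence the base is fully converted to C2H5NH3+; total volume = 0.08749 L, so [C2H5NH3+] = 0.003630/0.08749 = 0.04149 M.
Ka(C2H5NH3+) = Kw/Kb = 1.0e-14 / 6.4 x 10^-4 = 1.56e-11.
[H^+] = sqrt(Ka x [C2H5NH3+]) = sqrt(1.56e-11 x 0.04149) = 8.05e-7 M.
pH = -log(8.05e-7) = 6.09.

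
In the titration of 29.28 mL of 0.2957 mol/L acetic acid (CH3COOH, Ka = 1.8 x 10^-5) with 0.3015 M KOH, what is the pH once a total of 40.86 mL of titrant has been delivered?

12.72

n(acid) = 0.2957 x 0.02928 = 0.008658 mol; n(KOH) added = 0.3015 x 0.04086 = 0.01232 mol.
Base is in excess by 0.01232 - 0.008658 = 0.003661 mol in a total volume of 0.07014 L.
[OH^-] = 0.003661/0.07014 = 0.05220 M, so pOH = 1.28 and pH = 14.00 - 1.28 = 12.72.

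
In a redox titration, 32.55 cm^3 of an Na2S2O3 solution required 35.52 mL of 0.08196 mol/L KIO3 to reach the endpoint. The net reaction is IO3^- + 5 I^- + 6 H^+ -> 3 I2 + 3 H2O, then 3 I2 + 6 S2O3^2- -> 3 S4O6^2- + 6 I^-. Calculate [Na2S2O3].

0.537 M

n(KIO3) = 0.08196 x 0.03552 = 0.002911 mol.
From the balanced equation, 1 mol KIO3 reacts with 6 mol Na2S2O3, so n(Na2S2O3) = 0.002911 x 6/1 = 0.01747 mol.
[Na2S2O3] = 0.01747 / 0.03255 L = 0.537 M.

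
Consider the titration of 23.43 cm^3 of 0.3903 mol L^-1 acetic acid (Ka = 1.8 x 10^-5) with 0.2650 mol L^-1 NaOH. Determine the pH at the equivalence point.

8.97

n(CH3COOH) = 0.3903 x 0.02343 = 0.009145 mol; V(NaOH) at equivalence = 0.009145/0.2650 = 0.03451 L.
At equivalence all the acid is converted to CH3COO-; total volume = 0.02343 + 0.03451 = 0.05794 L, so [CH3COO-] = 0.009145/0.05794 = 0.1578 M.
Kb = Kw/Ka = 1.0e-14 / 1.8 x 10^-5 = 5.56e-10.
[OH^-] = sqrt(Kb x [CH3COO-]) = sqrt(5.56e-10 x 0.1578) = 9.36e-6 M.
pOH = 5.03, so pH = 14.00 - 5.03 = 8.97.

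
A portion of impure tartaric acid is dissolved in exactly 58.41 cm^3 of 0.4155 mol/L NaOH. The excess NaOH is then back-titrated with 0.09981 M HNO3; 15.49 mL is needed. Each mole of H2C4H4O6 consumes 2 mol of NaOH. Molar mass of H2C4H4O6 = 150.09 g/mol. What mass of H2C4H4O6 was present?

Total n(NaOH) added = 0.4155 x 0.05841 = 0.02427 mol.
n(HNO3) used = 0.09981 x 0.01549 = 0.001546 mol, which equals the excess n(NaOH).
So n(NaOH) consumed by the sample = 0.02427 - 0.001546 = 0.02272 mol.
n(H2C4H4O6) = 0.02272 / 2 = 0.01136 mol.
mass = 0.01136 mol x 150.09 g/mol = 1.71 g.

1.71 g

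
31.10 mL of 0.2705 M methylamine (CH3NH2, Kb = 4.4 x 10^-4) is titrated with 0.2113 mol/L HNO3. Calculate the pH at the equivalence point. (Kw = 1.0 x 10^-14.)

5.78

n(CH3NH2) = 0.2705 x 0.03110 = 0.008413 mol; V(HNO3) at equivalence = 0.008413/0.2113 = 0.03981 L.
At equivalence the base is fully converted to CH3NH3+; total volume = 0.07091 L, so [CH3NH3+] = 0.008413/0.07091 = 0.1186 M.
Ka(CH3NH3+) = Kw/Kb = 1.0e-14 / 4.4 x 10^-4 = 2.27e-11.
[H^+] = sqrt(Ka x [CH3NH3+]) = sqrt(2.27e-11 x 0.1186) = 1.64e-6 M.
pH = -log(1.64e-6) = 5.78.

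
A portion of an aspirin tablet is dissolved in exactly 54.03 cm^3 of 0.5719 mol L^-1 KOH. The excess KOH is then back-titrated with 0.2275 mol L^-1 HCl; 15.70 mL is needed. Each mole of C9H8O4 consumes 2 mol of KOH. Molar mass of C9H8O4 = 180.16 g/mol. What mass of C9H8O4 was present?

2.46 g

Total n(KOH) added = 0.5719 x 0.05403 = 0.03090 mol.
n(HCl) used = 0.2275 x 0.01570 = 0.003572 mol, which equals the excess n(KOH).
So n(KOH) consumed by the sample = 0.03090 - 0.003572 = 0.02733 mol.
n(C9H8O4) = 0.02733 / 2 = 0.01366 mol.
mass = 0.01366 mol x 180.16 g/mol = 2.46 g.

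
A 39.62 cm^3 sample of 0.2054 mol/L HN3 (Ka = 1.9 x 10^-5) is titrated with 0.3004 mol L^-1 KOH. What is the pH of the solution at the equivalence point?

n(HN3) = 0.2054 x 0.03962 = 0.008138 mol; V(KOH) at equivalence = 0.008138/0.3004 = 0.02709 L.
At equivalence all the acid is converted to N3-; total volume = 0.03962 + 0.02709 = 0.06671 L, so [N3-] = 0.008138/0.06671 = 0.1220 M.
Kb = Kw/Ka = 1.0e-14 / 1.9 x 10^-5 = 5.26e-10.
[OH^-] = sqrt(Kb x [N3-]) = sqrt(5.26e-10 x 0.1220) = 8.01e-6 M.
pOH = 5.10, so pH = 14.00 - 5.10 = 8.90.

8.90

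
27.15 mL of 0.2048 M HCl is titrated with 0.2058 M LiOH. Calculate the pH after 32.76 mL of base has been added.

n(acid) = 0.2048 x 0.02715 = 0.005560 mol; n(LiOH) added = 0.2058 x 0.03276 = 0.006742 mol.
Base is in excess by 0.006742 - 0.005560 = 0.001182 mol in a total volume of 0.05991 L.
[OH^-] = 0.001182/0.05991 = 0.01972 M, so pOH = 1.70 and pH = 14.00 - 1.70 = 12.30.

12.30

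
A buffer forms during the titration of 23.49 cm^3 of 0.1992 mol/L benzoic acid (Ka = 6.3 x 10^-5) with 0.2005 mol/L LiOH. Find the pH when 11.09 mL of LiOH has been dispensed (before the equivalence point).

4.16

Initial n(C6H5COOH) = 0.1992 x 0.02349 = 0.004679 mol.
n(LiOH) added = 0.2005 x 0.01109 = 0.002224 mol, converting that many moles of C6H5COOH to C6H5COO-.
Remaining n(C6H5COOH) = 0.002456 mol; n(C6H5COO-) = 0.002224 mol.
By Henderson-Hasselbalch, pH = pKa + log([A^-]/[HA]) = 4.20 + log(0.002224/0.002456) = 4.20 + (-0.04) = 4.16.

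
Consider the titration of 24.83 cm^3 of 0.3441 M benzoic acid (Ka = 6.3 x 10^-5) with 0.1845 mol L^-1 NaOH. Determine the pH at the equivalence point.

8.64

n(C6H5COOH) = 0.3441 x 0.02483 = 0.008544 mol; V(NaOH) at equivalence = 0.008544/0.1845 = 0.04631 L.
At equivalence all the acid is converted to C6H5COO-; total volume = 0.02483 + 0.04631 = 0.07114 L, so [C6H5COO-] = 0.008544/0.07114 = 0.1201 M.
Kb = Kw/Ka = 1.0e-14 / 6.3 x 10^-5 = 1.59e-10.
[OH^-] = sqrt(Kb x [C6H5COO-]) = sqrt(1.59e-10 x 0.1201) = 4.37e-6 M.
pOH = 5.36, so pH = 14.00 - 5.36 = 8.64.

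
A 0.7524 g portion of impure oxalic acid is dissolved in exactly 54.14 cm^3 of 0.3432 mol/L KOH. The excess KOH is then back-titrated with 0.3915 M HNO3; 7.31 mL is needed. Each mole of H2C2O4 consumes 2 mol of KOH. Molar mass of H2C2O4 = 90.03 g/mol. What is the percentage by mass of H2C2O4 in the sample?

Total n(KOH) added = 0.3432 x 0.05414 = 0.01858 mol.
n(HNO3) used = 0.3915 x 0.007310 = 0.002862 mol, which equals the excess n(KOH).
So n(KOH) consumed by the sample = 0.01858 - 0.002862 = 0.01572 mol.
n(H2C2O4) = 0.01572 / 2 = 0.007859 mol.
mass H2C2O4 = 0.007859 x 90.03 = 0.7076 g, so %H2C2O4 = 0.7076/0.7524 x 100 = 94.0%.

94.0%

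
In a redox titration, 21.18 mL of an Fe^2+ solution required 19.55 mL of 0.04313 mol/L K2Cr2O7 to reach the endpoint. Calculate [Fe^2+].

0.239 M

n(K2Cr2O7) = 0.04313 x 0.01955 = 0.0008432 mol.
From the balanced equation, 1 mol K2Cr2O7 reacts with 6 mol Fe^2+, so n(Fe^2+) = 0.0008432 x 6/1 = 0.005059 mol.
[Fe^2+] = 0.005059 / 0.02118 L = 0.239 M.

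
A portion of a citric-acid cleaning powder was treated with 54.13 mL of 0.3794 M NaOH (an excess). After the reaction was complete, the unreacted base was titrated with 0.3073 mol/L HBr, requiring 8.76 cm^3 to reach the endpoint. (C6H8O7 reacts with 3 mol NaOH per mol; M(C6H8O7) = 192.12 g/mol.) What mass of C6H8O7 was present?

1.14 g

Total n(NaOH) added = 0.3794 x 0.05413 = 0.02054 mol.
n(HBr) used = 0.3073 x 0.008760 = 0.002692 mol, which equals the excess n(NaOH).
So n(NaOH) consumed by the sample = 0.02054 - 0.002692 = 0.01784 mol.
n(C6H8O7) = 0.01784 / 3 = 0.005948 mol.
mass = 0.005948 mol x 192.12 g/mol = 1.14 g.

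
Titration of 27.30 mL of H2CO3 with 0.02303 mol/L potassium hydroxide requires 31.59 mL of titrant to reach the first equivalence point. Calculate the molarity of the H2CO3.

0.0266 M

n(KOH) = 0.02303 x 0.03159 = 0.0007275 mol.
At the first equivalence point, 1 mol OH^- react per mol H2CO3, so n(H2CO3) = 0.0007275 / 1 = 0.0007275 mol.
[H2CO3] = 0.0007275 / 0.02730 L = 0.0266 M.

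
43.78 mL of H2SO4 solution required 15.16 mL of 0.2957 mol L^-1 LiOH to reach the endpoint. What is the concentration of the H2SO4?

n(LiOH) delivered = 0.2957 x 0.01516 = 0.004483 mol.
The reaction is 1 H2SO4 + 2 LiOH, so n(H2SO4) = 0.004483 x 1/2 = 0.002241 mol.
[H2SO4] = 0.002241 mol / 0.04378 L = 0.0512 M.

0.0512 M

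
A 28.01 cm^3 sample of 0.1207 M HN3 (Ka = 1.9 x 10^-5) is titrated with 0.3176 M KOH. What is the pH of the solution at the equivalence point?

n(HN3) = 0.1207 x 0.02801 = 0.003381 mol; V(KOH) at equivalence = 0.003381/0.3176 = 0.01064 L.
At equivalence all the acid is converted to N3-; total volume = 0.02801 + 0.01064 = 0.03865 L, so [N3-] = 0.003381/0.03865 = 0.08746 M.
Kb = Kw/Ka = 1.0e-14 / 1.9 x 10^-5 = 5.26e-10.
[OH^-] = sqrt(Kb x [N3-]) = sqrt(5.26e-10 x 0.08746) = 6.78e-6 M.
pOH = 5.17, so pH = 14.00 - 5.17 = 8.83.

8.83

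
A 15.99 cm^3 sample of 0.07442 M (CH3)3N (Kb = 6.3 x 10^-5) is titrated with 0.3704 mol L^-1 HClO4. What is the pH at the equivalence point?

n((CH3)3N) = 0.07442 x 0.01599 = 0.001190 mol; V(HClO4) at equivalence = 0.001190/0.3704 = 0.003213 L.
At equivalence the base is fully converted to (CH3)3NH+; total volume = 0.01920 L, so [(CH3)3NH+] = 0.001190/0.01920 = 0.06197 M.
Ka((CH3)3NH+) = Kw/Kb = 1.0e-14 / 6.3 x 10^-5 = 1.59e-10.
[H^+] = sqrt(Ka x [(CH3)3NH+]) = sqrt(1.59e-10 x 0.06197) = 3.14e-6 M.
pH = -log(3.14e-6) = 5.50.

5.50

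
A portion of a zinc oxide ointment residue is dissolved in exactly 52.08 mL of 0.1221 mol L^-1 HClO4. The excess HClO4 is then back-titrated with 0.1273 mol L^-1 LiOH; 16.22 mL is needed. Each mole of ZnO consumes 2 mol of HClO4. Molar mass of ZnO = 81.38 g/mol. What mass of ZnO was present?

Total n(HClO4) added = 0.1221 x 0.05208 = 0.006359 mol.
n(LiOH) used = 0.1273 x 0.01622 = 0.002065 mol, which equals the excess n(HClO4).
So n(HClO4) consumed by the sample = 0.006359 - 0.002065 = 0.004294 mol.
n(ZnO) = 0.004294 / 2 = 0.002147 mol.
mass = 0.002147 mol x 81.38 g/mol = 0.175 g.

0.175 g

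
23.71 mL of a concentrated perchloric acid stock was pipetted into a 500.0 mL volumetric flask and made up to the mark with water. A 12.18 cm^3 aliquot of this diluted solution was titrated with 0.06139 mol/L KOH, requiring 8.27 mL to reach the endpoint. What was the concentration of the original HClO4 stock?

n(KOH) = 0.06139 x 0.008270 = 0.0005077 mol.
n(HClO4) in the aliquot = 0.0005077 mol.
[diluted HClO4] = 0.0005077 / 0.01218 = 0.04168 M.
Dilution factor = 500.0/23.71 = 21.09, so [stock] = 0.04168 x 21.09 = 0.879 M.

0.879 M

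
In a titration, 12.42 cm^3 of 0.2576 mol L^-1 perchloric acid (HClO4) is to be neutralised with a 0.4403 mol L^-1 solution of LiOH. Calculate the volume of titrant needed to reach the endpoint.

7.27 mL

n(HClO4) = 0.2576 mol/L x 0.01242 L = 0.003199 mol.
At equivalence n(LiOH) = n(HClO4) = 0.003199 mol.
V(LiOH) = 0.003199 / 0.4403 = 0.007266 L = 7.27 mL.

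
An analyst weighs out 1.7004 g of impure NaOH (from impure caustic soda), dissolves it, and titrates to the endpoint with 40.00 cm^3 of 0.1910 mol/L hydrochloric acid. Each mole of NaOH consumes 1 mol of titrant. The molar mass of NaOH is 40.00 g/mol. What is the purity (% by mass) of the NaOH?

18.0%

n(HCl) = 0.1910 x 0.04000 = 0.007640 mol.
n(NaOH) = 0.007640 / 1 = 0.007640 mol.
mass of NaOH = 0.007640 x 40.00 = 0.3056 g.
% purity = 0.3056 / 1.7004 x 100 = 18.0%.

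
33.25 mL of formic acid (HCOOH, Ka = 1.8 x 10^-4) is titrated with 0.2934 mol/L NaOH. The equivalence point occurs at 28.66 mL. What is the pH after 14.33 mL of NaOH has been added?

3.74

14.33 mL is exactly half the equivalence volume (28.66/2), i.e. the half-equivalence point.
There, n(HA) = n(A^-), so pH = pKa = -log(1.8 x 10^-4) = 3.74.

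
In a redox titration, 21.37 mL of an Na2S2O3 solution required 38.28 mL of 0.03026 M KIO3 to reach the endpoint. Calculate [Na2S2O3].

n(KIO3) = 0.03026 x 0.03828 = 0.001158 mol.
From the balanced equation, 1 mol KIO3 reacts with 6 mol Na2S2O3, so n(Na2S2O3) = 0.001158 x 6/1 = 0.006950 mol.
[Na2S2O3] = 0.006950 / 0.02137 L = 0.325 M.

0.325 M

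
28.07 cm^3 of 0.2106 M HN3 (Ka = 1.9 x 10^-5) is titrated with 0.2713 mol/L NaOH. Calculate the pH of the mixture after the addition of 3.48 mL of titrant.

4.00

Initial n(HN3) = 0.2106 x 0.02807 = 0.005912 mol.
n(NaOH) added = 0.2713 x 0.003480 = 0.0009441 mol, converting that many moles of HN3 to N3-.
Remaining n(HN3) = 0.004967 mol; n(N3-) = 0.0009441 mol.
By Henderson-Hasselbalch, pH = pKa + log([A^-]/[HA]) = 4.72 + log(0.0009441/0.004967) = 4.72 + (-0.72) = 4.00.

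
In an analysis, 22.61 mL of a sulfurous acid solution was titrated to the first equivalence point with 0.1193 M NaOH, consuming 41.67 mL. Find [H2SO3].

0.220 M

n(NaOH) = 0.1193 x 0.04167 = 0.004971 mol.
At the first equivalence point, 1 mol OH^- react per mol H2SO3, so n(H2SO3) = 0.004971 / 1 = 0.004971 mol.
[H2SO3] = 0.004971 / 0.02261 L = 0.220 M.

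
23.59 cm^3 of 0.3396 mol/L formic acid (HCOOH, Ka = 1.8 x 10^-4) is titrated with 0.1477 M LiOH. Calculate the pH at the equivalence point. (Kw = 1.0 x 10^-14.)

8.38

n(HCOOH) = 0.3396 x 0.02359 = 0.008011 mol; V(LiOH) at equivalence = 0.008011/0.1477 = 0.05424 L.
At equivalence all the acid is converted to HCOO-; total volume = 0.02359 + 0.05424 = 0.07783 L, so [HCOO-] = 0.008011/0.07783 = 0.1029 M.
Kb = Kw/Ka = 1.0e-14 / 1.8 x 10^-4 = 5.56e-11.
[OH^-] = sqrt(Kb x [HCOO-]) = sqrt(5.56e-11 x 0.1029) = 2.39e-6 M.
pOH = 5.62, so pH = 14.00 - 5.62 = 8.38.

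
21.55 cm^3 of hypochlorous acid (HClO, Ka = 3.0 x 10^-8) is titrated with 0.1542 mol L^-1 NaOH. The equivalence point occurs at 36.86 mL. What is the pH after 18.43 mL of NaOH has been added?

18.43 mL is exactly half the equivalence volume (36.86/2), i.e. the half-equivalence point.
There, n(HA) = n(A^-), so pH = pKa = -log(3.0 x 10^-8) = 7.52.

7.52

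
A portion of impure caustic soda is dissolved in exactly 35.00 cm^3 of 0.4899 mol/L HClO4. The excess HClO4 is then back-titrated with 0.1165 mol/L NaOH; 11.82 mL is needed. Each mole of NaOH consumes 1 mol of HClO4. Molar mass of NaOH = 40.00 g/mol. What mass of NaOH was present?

Total n(HClO4) added = 0.4899 x 0.03500 = 0.01715 mol.
n(NaOH) used = 0.1165 x 0.01182 = 0.001377 mol, which equals the excess n(HClO4).
So n(HClO4) consumed by the sample = 0.01715 - 0.001377 = 0.01577 mol.
n(NaOH) = 0.01577 / 1 = 0.01577 mol.
mass = 0.01577 mol x 40.00 g/mol = 0.631 g.

0.631 g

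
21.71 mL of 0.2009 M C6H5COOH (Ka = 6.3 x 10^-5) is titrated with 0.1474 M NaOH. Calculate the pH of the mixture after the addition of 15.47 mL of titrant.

Initial n(C6H5COOH) = 0.2009 x 0.02171 = 0.004362 mol.
n(NaOH) added = 0.1474 x 0.01547 = 0.002280 mol, converting that many moles of C6H5COOH to C6H5COO-.
Remaining n(C6H5COOH) = 0.002081 mol; n(C6H5COO-) = 0.002280 mol.
By Henderson-Hasselbalch, pH = pKa + log([A^-]/[HA]) = 4.20 + log(0.002280/0.002081) = 4.20 + (+0.04) = 4.24.

4.24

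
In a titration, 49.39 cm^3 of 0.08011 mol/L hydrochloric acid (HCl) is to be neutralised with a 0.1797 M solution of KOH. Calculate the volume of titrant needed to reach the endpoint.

n(HCl) = 0.08011 mol/L x 0.04939 L = 0.003957 mol.
At equivalence n(KOH) = n(HCl) = 0.003957 mol.
V(KOH) = 0.003957 / 0.1797 = 0.02202 L = 22.0 mL.

22.0 mL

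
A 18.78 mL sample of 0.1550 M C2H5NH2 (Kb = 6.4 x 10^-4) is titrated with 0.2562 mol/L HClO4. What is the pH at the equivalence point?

n(C2H5NH2) = 0.1550 x 0.01878 = 0.002911 mol; V(HClO4) at equivalence = 0.002911/0.2562 = 0.01136 L.
At equivalence the base is fully converted to C2H5NH3+; total volume = 0.03014 L, so [C2H5NH3+] = 0.002911/0.03014 = 0.09657 M.
Ka(C2H5NH3+) = Kw/Kb = 1.0e-14 / 6.4 x 10^-4 = 1.56e-11.
[H^+] = sqrt(Ka x [C2H5NH3+]) = sqrt(1.56e-11 x 0.09657) = 1.23e-6 M.
pH = -log(1.23e-6) = 5.91.

5.91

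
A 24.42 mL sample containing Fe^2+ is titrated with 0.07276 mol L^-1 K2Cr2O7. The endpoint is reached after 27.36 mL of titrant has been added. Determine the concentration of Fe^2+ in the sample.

n(K2Cr2O7) = 0.07276 x 0.02736 = 0.001991 mol.
From the balanced equation, 1 mol K2Cr2O7 reacts with 6 mol Fe^2+, so n(Fe^2+) = 0.001991 x 6/1 = 0.01194 mol.
[Fe^2+] = 0.01194 / 0.02442 L = 0.489 M.

0.489 M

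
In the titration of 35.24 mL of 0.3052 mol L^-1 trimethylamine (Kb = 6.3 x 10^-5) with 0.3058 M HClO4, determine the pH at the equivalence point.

n((CH3)3N) = 0.3052 x 0.03524 = 0.01076 mol; V(HClO4) at equivalence = 0.01076/0.3058 = 0.03517 L.
At equivalence the base is fully converted to (CH3)3NH+; total volume = 0.07041 L, so [(CH3)3NH+] = 0.01076/0.07041 = 0.1527 M.
Ka((CH3)3NH+) = Kw/Kb = 1.0e-14 / 6.3 x 10^-5 = 1.59e-10.
[H^+] = sqrt(Ka x [(CH3)3NH+]) = sqrt(1.59e-10 x 0.1527) = 4.92e-6 M.
pH = -log(4.92e-6) = 5.31.

5.31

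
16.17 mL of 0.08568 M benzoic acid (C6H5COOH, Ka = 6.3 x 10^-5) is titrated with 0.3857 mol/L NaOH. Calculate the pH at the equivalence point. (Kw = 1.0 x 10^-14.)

n(C6H5COOH) = 0.08568 x 0.01617 = 0.001385 mol; V(NaOH) at equivalence = 0.001385/0.3857 = 0.003592 L.
At equivalence all the acid is converted to C6H5COO-; total volume = 0.01617 + 0.003592 = 0.01976 L, so [C6H5COO-] = 0.001385/0.01976 = 0.07011 M.
Kb = Kw/Ka = 1.0e-14 / 6.3 x 10^-5 = 1.59e-10.
[OH^-] = sqrt(Kb x [C6H5COO-]) = sqrt(1.59e-10 x 0.07011) = 3.34e-6 M.
pOH = 5.48, so pH = 14.00 - 5.48 = 8.52.

8.52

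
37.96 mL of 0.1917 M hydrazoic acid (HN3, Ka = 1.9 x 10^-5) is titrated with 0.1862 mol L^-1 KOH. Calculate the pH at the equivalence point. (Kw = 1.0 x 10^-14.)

n(HN3) = 0.1917 x 0.03796 = 0.007277 mol; V(KOH) at equivalence = 0.007277/0.1862 = 0.03908 L.
At equivalence all the acid is converted to N3-; total volume = 0.03796 + 0.03908 = 0.07704 L, so [N3-] = 0.007277/0.07704 = 0.09445 M.
Kb = Kw/Ka = 1.0e-14 / 1.9 x 10^-5 = 5.26e-10.
[OH^-] = sqrt(Kb x [N3-]) = sqrt(5.26e-10 x 0.09445) = 7.05e-6 M.
pOH = 5.15, so pH = 14.00 - 5.15 = 8.85.

8.85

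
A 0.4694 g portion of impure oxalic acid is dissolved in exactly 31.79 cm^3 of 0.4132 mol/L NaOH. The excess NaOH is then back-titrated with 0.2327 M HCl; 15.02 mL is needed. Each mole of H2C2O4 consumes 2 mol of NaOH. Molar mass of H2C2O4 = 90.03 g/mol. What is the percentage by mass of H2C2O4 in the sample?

Total n(NaOH) added = 0.4132 x 0.03179 = 0.01314 mol.
n(HCl) used = 0.2327 x 0.01502 = 0.003495 mol, which equals the excess n(NaOH).
So n(NaOH) consumed by the sample = 0.01314 - 0.003495 = 0.009640 mol.
n(H2C2O4) = 0.009640 / 2 = 0.004820 mol.
mass H2C2O4 = 0.004820 x 90.03 = 0.4340 g, so %H2C2O4 = 0.4340/0.4694 x 100 = 92.5%.

92.5%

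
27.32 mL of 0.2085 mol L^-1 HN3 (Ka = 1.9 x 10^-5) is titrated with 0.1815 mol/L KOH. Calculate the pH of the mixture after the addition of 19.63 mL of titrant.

4.94

Initial n(HN3) = 0.2085 x 0.02732 = 0.005696 mol.
n(KOH) added = 0.1815 x 0.01963 = 0.003563 mol, converting that many moles of HN3 to N3-.
Remaining n(HN3) = 0.002133 mol; n(N3-) = 0.003563 mol.
By Henderson-Hasselbalch, pH = pKa + log([A^-]/[HA]) = 4.72 + log(0.003563/0.002133) = 4.72 + (+0.22) = 4.94.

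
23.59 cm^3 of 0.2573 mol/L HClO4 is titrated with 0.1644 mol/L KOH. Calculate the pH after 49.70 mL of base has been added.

12.46

n(acid) = 0.2573 x 0.02359 = 0.006070 mol; n(KOH) added = 0.1644 x 0.04970 = 0.008171 mol.
Base is in excess by 0.008171 - 0.006070 = 0.002101 mol in a total volume of 0.07329 L.
[OH^-] = 0.002101/0.07329 = 0.02867 M, so pOH = 1.54 and pH = 14.00 - 1.54 = 12.46.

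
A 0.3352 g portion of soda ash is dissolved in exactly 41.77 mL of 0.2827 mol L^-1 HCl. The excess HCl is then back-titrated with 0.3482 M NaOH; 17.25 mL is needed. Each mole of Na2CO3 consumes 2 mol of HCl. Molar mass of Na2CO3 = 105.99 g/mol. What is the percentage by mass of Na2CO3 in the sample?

91.7%

Total n(HCl) added = 0.2827 x 0.04177 = 0.01181 mol.
n(NaOH) used = 0.3482 x 0.01725 = 0.006006 mol, which equals the excess n(HCl).
So n(HCl) consumed by the sample = 0.01181 - 0.006006 = 0.005802 mol.
n(Na2CO3) = 0.005802 / 2 = 0.002901 mol.
mass Na2CO3 = 0.002901 x 105.99 = 0.3075 g, so %Na2CO3 = 0.3075/0.3352 x 100 = 91.7%.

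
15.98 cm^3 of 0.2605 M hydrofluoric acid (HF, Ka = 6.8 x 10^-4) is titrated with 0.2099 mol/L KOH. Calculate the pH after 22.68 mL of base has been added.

n(acid) = 0.2605 x 0.01598 = 0.004163 mol; n(KOH) added = 0.2099 x 0.02268 = 0.004761 mol.
Base is in excess by 0.004761 - 0.004163 = 0.0005977 mol in a total volume of 0.03866 L.
[OH^-] = 0.0005977/0.03866 = 0.01546 M, so pOH = 1.81 and pH = 14.00 - 1.81 = 12.19.

12.19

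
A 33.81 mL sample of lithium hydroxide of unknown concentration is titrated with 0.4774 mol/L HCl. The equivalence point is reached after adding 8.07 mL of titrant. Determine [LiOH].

0.114 M

n(HCl) delivered = 0.4774 x 0.008070 = 0.003853 mol.
For a 1:1 reaction, n(LiOH) = 0.003853 mol.
[LiOH] = 0.003853 mol / 0.03381 L = 0.114 M.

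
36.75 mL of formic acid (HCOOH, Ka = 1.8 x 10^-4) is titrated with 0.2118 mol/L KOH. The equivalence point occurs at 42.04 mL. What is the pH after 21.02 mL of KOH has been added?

21.02 mL is exactly half the equivalence volume (42.04/2), i.e. the half-equivalence point.
There, n(HA) = n(A^-), so pH = pKa = -log(1.8 x 10^-4) = 3.74.

3.74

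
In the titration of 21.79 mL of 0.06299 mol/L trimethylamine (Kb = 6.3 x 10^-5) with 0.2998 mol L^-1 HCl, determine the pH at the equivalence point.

5.54

n((CH3)3N) = 0.06299 x 0.02179 = 0.001373 mol; V(HCl) at equivalence = 0.001373/0.2998 = 0.004578 L.
At equivalence the base is fully converted to (CH3)3NH+; total volume = 0.02637 L, so [(CH3)3NH+] = 0.001373/0.02637 = 0.05205 M.
Ka((CH3)3NH+) = Kw/Kb = 1.0e-14 / 6.3 x 10^-5 = 1.59e-10.
[H^+] = sqrt(Ka x [(CH3)3NH+]) = sqrt(1.59e-10 x 0.05205) = 2.87e-6 M.
pH = -log(2.87e-6) = 5.54.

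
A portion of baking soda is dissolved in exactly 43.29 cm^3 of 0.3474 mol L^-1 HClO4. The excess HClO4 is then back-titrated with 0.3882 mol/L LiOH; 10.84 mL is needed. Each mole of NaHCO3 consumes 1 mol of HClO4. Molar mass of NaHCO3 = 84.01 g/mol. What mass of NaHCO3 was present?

Total n(HClO4) added = 0.3474 x 0.04329 = 0.01504 mol.
n(LiOH) used = 0.3882 x 0.01084 = 0.004208 mol, which equals the excess n(HClO4).
So n(HClO4) consumed by the sample = 0.01504 - 0.004208 = 0.01083 mol.
n(NaHCO3) = 0.01083 / 1 = 0.01083 mol.
mass = 0.01083 mol x 84.01 g/mol = 0.910 g.

0.910 g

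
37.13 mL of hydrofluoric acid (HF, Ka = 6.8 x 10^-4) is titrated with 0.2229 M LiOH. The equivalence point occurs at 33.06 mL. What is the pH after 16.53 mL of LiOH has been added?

3.17

16.53 mL is exactly half the equivalence volume (33.06/2), i.e. the half-equivalence point.
There, n(HA) = n(A^-), so pH = pKa = -log(6.8 x 10^-4) = 3.17.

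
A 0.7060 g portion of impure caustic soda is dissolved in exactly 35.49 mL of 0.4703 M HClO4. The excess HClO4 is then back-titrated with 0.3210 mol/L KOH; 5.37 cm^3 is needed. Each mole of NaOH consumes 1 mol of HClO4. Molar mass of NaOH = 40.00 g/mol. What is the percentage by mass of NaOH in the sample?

Total n(HClO4) added = 0.4703 x 0.03549 = 0.01669 mol.
n(KOH) used = 0.3210 x 0.005370 = 0.001724 mol, which equals the excess n(HClO4).
So n(HClO4) consumed by the sample = 0.01669 - 0.001724 = 0.01497 mol.
n(NaOH) = 0.01497 / 1 = 0.01497 mol.
mass NaOH = 0.01497 x 40.00 = 0.5987 g, so %NaOH = 0.5987/0.7060 x 100 = 84.8%.

84.8%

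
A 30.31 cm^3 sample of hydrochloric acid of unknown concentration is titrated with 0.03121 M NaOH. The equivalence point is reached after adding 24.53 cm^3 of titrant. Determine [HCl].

0.0253 M

n(NaOH) delivered = 0.03121 x 0.02453 = 0.0007656 mol.
For a 1:1 reaction, n(HCl) = 0.0007656 mol.
[HCl] = 0.0007656 mol / 0.03031 L = 0.0253 M.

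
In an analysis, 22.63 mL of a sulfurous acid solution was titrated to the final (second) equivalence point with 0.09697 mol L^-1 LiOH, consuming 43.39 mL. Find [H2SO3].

n(LiOH) = 0.09697 x 0.04339 = 0.004208 mol.
At the final (second) equivalence point, 2 mol OH^- react per mol H2SO3, so n(H2SO3) = 0.004208 / 2 = 0.002104 mol.
[H2SO3] = 0.002104 / 0.02263 L = 0.0930 M.

0.0930 M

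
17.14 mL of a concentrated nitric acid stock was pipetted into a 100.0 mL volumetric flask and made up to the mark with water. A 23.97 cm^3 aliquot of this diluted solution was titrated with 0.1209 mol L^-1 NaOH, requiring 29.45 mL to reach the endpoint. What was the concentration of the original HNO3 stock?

n(NaOH) = 0.1209 x 0.02945 = 0.003561 mol.
n(HNO3) in the aliquot = 0.003561 mol.
[diluted HNO3] = 0.003561 / 0.02397 = 0.1485 M.
Dilution factor = 100.0/17.14 = 5.834, so [stock] = 0.1485 x 5.834 = 0.867 M.

0.867 M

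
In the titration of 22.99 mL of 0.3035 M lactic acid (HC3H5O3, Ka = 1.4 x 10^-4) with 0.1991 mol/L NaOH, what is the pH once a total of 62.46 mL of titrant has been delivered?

12.81

n(acid) = 0.3035 x 0.02299 = 0.006977 mol; n(NaOH) added = 0.1991 x 0.06246 = 0.01244 mol.
Base is in excess by 0.01244 - 0.006977 = 0.005458 mol in a total volume of 0.08545 L.
[OH^-] = 0.005458/0.08545 = 0.06388 M, so pOH = 1.19 and pH = 14.00 - 1.19 = 12.81.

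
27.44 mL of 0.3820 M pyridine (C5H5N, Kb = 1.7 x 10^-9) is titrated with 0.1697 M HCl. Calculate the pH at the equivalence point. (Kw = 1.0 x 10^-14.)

3.08

n(C5H5N) = 0.3820 x 0.02744 = 0.01048 mol; V(HCl) at equivalence = 0.01048/0.1697 = 0.06177 L.
At equivalence the base is fully converted to C5H5NH+; total volume = 0.08921 L, so [C5H5NH+] = 0.01048/0.08921 = 0.1175 M.
Ka(C5H5NH+) = Kw/Kb = 1.0e-14 / 1.7 x 10^-9 = 5.88e-6.
[H^+] = sqrt(Ka x [C5H5NH+]) = sqrt(5.88e-6 x 0.1175) = 0.000831 M.
pH = -log(0.000831) = 3.08.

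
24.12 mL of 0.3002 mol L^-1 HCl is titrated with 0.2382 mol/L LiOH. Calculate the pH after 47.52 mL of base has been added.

12.76

n(acid) = 0.3002 x 0.02412 = 0.007241 mol; n(LiOH) added = 0.2382 x 0.04752 = 0.01132 mol.
Base is in excess by 0.01132 - 0.007241 = 0.004078 mol in a total volume of 0.07164 L.
[OH^-] = 0.004078/0.07164 = 0.05693 M, so pOH = 1.24 and pH = 14.00 - 1.24 = 12.76.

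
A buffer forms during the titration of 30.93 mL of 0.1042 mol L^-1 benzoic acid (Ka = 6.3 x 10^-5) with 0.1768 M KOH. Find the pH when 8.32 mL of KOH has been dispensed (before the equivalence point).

4.12

Initial n(C6H5COOH) = 0.1042 x 0.03093 = 0.003223 mol.
n(KOH) added = 0.1768 x 0.008320 = 0.001471 mol, converting that many moles of C6H5COOH to C6H5COO-.
Remaining n(C6H5COOH) = 0.001752 mol; n(C6H5COO-) = 0.001471 mol.
By Henderson-Hasselbalch, pH = pKa + log([A^-]/[HA]) = 4.20 + log(0.001471/0.001752) = 4.20 + (-0.08) = 4.12.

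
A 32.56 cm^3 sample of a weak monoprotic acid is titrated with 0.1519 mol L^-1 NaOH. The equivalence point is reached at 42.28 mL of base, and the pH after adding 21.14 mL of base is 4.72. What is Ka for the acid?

1.9 x 10^-5

21.14 mL is half of the equivalence volume, so this is the half-equivalence point where [HA] = [A^-].
At half-equivalence pH = pKa, so pKa = 4.72.
Ka = 10^(-4.72) = 1.9 x 10^-5.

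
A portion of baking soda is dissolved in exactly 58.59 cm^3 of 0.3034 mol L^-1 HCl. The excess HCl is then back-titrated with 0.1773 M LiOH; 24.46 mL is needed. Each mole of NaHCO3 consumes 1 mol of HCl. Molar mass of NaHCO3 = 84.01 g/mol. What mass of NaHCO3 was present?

1.13 g

Total n(HCl) added = 0.3034 x 0.05859 = 0.01778 mol.
n(LiOH) used = 0.1773 x 0.02446 = 0.004337 mol, which equals the excess n(HCl).
So n(HCl) consumed by the sample = 0.01778 - 0.004337 = 0.01344 mol.
n(NaHCO3) = 0.01344 / 1 = 0.01344 mol.
mass = 0.01344 mol x 84.01 g/mol = 1.13 g.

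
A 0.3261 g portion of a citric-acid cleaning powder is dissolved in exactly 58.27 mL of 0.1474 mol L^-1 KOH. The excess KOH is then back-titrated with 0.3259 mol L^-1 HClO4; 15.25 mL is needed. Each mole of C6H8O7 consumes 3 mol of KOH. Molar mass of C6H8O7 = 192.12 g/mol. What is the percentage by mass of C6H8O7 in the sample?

71.1%

Total n(KOH) added = 0.1474 x 0.05827 = 0.008589 mol.
n(HClO4) used = 0.3259 x 0.01525 = 0.004970 mol, which equals the excess n(KOH).
So n(KOH) consumed by the sample = 0.008589 - 0.004970 = 0.003619 mol.
n(C6H8O7) = 0.003619 / 3 = 0.001206 mol.
mass C6H8O7 = 0.001206 x 192.12 = 0.2318 g, so %C6H8O7 = 0.2318/0.3261 x 100 = 71.1%.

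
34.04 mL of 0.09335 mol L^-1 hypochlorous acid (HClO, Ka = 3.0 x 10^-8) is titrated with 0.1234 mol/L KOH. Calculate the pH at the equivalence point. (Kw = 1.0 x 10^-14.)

10.12

n(HClO) = 0.09335 x 0.03404 = 0.003178 mol; V(KOH) at equivalence = 0.003178/0.1234 = 0.02575 L.
At equivalence all the acid is converted to ClO-; total volume = 0.03404 + 0.02575 = 0.05979 L, so [ClO-] = 0.003178/0.05979 = 0.05315 M.
Kb = Kw/Ka = 1.0e-14 / 3.0 x 10^-8 = 3.33e-7.
[OH^-] = sqrt(Kb x [ClO-]) = sqrt(3.33e-7 x 0.05315) = 0.000133 M.
pOH = 3.88, so pH = 14.00 - 3.88 = 10.12.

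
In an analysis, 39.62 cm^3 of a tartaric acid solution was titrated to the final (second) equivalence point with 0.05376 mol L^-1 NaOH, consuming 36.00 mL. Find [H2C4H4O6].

n(NaOH) = 0.05376 x 0.03600 = 0.001935 mol.
At the final (second) equivalence point, 2 mol OH^- react per mol H2C4H4O6, so n(H2C4H4O6) = 0.001935 / 2 = 0.0009677 mol.
[H2C4H4O6] = 0.0009677 / 0.03962 L = 0.0244 M.

0.0244 M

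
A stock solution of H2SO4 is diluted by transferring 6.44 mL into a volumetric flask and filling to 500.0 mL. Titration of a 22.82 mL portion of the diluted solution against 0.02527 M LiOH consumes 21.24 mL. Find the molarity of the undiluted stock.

0.913 M

n(LiOH) = 0.02527 x 0.02124 = 0.0005367 mol.
n(H2SO4) in the aliquot = 0.0005367 x 1/2 = 0.0002684 mol.
[diluted H2SO4] = 0.0002684 / 0.02282 = 0.01176 M.
Dilution factor = 500.0/6.440 = 77.64, so [stock] = 0.01176 x 77.64 = 0.913 M.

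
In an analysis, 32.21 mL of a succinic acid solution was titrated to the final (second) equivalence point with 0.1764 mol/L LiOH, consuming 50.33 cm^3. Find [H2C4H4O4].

n(LiOH) = 0.1764 x 0.05033 = 0.008878 mol.
At the final (second) equivalence point, 2 mol OH^- react per mol H2C4H4O4, so n(H2C4H4O4) = 0.008878 / 2 = 0.004439 mol.
[H2C4H4O4] = 0.004439 / 0.03221 L = 0.138 M.

0.138 M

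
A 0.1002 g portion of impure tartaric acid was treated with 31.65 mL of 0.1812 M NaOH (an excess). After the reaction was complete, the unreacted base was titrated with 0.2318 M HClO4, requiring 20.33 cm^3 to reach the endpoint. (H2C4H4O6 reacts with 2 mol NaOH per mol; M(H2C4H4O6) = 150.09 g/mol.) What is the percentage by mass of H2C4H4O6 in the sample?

76.6%

Total n(NaOH) added = 0.1812 x 0.03165 = 0.005735 mol.
n(HClO4) used = 0.2318 x 0.02033 = 0.004712 mol, which equals the excess n(NaOH).
So n(NaOH) consumed by the sample = 0.005735 - 0.004712 = 0.001022 mol.
n(H2C4H4O6) = 0.001022 / 2 = 0.0005112 mol.
mass H2C4H4O6 = 0.0005112 x 150.09 = 0.07673 g, so %H2C4H4O6 = 0.07673/0.1002 x 100 = 76.6%.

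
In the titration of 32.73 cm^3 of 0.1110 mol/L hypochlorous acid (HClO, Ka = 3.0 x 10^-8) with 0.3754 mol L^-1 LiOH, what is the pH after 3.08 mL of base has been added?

Initial n(HClO) = 0.1110 x 0.03273 = 0.003633 mol.
n(LiOH) added = 0.3754 x 0.003080 = 0.001156 mol, converting that many moles of HClO to ClO-.
Remaining n(HClO) = 0.002477 mol; n(ClO-) = 0.001156 mol.
By Henderson-Hasselbalch, pH = pKa + log([A^-]/[HA]) = 7.52 + log(0.001156/0.002477) = 7.52 + (-0.33) = 7.19.

7.19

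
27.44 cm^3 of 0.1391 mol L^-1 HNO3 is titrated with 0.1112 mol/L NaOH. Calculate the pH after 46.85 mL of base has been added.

12.27

n(acid) = 0.1391 x 0.02744 = 0.003817 mol; n(NaOH) added = 0.1112 x 0.04685 = 0.005210 mol.
Base is in excess by 0.005210 - 0.003817 = 0.001393 mol in a total volume of 0.07429 L.
[OH^-] = 0.001393/0.07429 = 0.01875 M, so pOH = 1.73 and pH = 14.00 - 1.73 = 12.27.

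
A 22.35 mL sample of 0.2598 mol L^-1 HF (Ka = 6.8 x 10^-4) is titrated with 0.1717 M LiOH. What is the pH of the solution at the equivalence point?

n(HF) = 0.2598 x 0.02235 = 0.005807 mol; V(LiOH) at equivalence = 0.005807/0.1717 = 0.03382 L.
At equivalence all the acid is converted to F-; total volume = 0.02235 + 0.03382 = 0.05617 L, so [F-] = 0.005807/0.05617 = 0.1034 M.
Kb = Kw/Ka = 1.0e-14 / 6.8 x 10^-4 = 1.47e-11.
[OH^-] = sqrt(Kb x [F-]) = sqrt(1.47e-11 x 0.1034) = 1.23e-6 M.
pOH = 5.91, so pH = 14.00 - 5.91 = 8.09.

8.09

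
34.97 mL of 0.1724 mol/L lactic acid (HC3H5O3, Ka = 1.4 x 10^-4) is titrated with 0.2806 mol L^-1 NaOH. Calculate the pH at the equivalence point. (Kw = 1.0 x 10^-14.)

n(HC3H5O3) = 0.1724 x 0.03497 = 0.006029 mol; V(NaOH) at equivalence = 0.006029/0.2806 = 0.02149 L.
At equivalence all the acid is converted to C3H5O3-; total volume = 0.03497 + 0.02149 = 0.05646 L, so [C3H5O3-] = 0.006029/0.05646 = 0.1068 M.
Kb = Kw/Ka = 1.0e-14 / 1.4 x 10^-4 = 7.14e-11.
[OH^-] = sqrt(Kb x [C3H5O3-]) = sqrt(7.14e-11 x 0.1068) = 2.76e-6 M.
pOH = 5.56, so pH = 14.00 - 5.56 = 8.44.

8.44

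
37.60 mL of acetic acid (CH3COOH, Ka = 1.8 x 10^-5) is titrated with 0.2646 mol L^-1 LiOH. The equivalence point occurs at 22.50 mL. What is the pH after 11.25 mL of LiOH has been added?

4.74

11.25 mL is exactly half the equivalence volume (22.50/2), i.e. the half-equivalence point.
There, n(HA) = n(A^-), so pH = pKa = -log(1.8 x 10^-5) = 4.74.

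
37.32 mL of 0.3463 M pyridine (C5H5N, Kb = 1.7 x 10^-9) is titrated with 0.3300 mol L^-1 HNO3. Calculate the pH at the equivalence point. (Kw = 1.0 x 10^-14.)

3.00

n(C5H5N) = 0.3463 x 0.03732 = 0.01292 mol; V(HNO3) at equivalence = 0.01292/0.3300 = 0.03916 L.
At equivalence the base is fully converted to C5H5NH+; total volume = 0.07648 L, so [C5H5NH+] = 0.01292/0.07648 = 0.1690 M.
Ka(C5H5NH+) = Kw/Kb = 1.0e-14 / 1.7 x 10^-9 = 5.88e-6.
[H^+] = sqrt(Ka x [C5H5NH+]) = sqrt(5.88e-6 x 0.1690) = 0.000997 M.
pH = -log(0.000997) = 3.00.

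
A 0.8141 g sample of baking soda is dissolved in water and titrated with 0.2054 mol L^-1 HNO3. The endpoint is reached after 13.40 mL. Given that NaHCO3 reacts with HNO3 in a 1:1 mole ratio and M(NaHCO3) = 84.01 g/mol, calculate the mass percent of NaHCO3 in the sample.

n(HNO3) = 0.2054 x 0.01340 = 0.002752 mol.
n(NaHCO3) = 0.002752 / 1 = 0.002752 mol.
mass of NaHCO3 = 0.002752 x 84.01 = 0.2312 g.
% purity = 0.2312 / 0.8141 x 100 = 28.4%.

28.4%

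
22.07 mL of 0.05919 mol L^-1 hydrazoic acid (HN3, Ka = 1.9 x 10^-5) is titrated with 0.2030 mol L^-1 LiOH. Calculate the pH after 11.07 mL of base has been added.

n(acid) = 0.05919 x 0.02207 = 0.001306 mol; n(LiOH) added = 0.2030 x 0.01107 = 0.002247 mol.
Base is in excess by 0.002247 - 0.001306 = 0.0009409 mol in a total volume of 0.03314 L.
[OH^-] = 0.0009409/0.03314 = 0.02839 M, so pOH = 1.55 and pH = 14.00 - 1.55 = 12.45.

12.45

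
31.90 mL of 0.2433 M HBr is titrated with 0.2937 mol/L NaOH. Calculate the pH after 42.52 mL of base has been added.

n(acid) = 0.2433 x 0.03190 = 0.007761 mol; n(NaOH) added = 0.2937 x 0.04252 = 0.01249 mol.
Base is in excess by 0.01249 - 0.007761 = 0.004727 mol in a total volume of 0.07442 L.
[OH^-] = 0.004727/0.07442 = 0.06352 M, so pOH = 1.20 and pH = 14.00 - 1.20 = 12.80.

12.80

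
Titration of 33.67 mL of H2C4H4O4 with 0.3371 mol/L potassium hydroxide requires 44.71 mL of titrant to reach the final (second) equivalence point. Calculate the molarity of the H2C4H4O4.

n(KOH) = 0.3371 x 0.04471 = 0.01507 mol.
At the final (second) equivalence point, 2 mol OH^- react per mol H2C4H4O4, so n(H2C4H4O4) = 0.01507 / 2 = 0.007536 mol.
[H2C4H4O4] = 0.007536 / 0.03367 L = 0.224 M.

0.224 M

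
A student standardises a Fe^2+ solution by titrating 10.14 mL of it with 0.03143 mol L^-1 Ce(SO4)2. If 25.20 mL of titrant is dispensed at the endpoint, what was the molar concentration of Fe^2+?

n(Ce(SO4)2) = 0.03143 x 0.02520 = 0.0007920 mol.
From the balanced equation, 1 mol Ce(SO4)2 reacts with 1 mol Fe^2+, so n(Fe^2+) = 0.0007920 x 1/1 = 0.0007920 mol.
[Fe^2+] = 0.0007920 / 0.01014 L = 0.0781 M.

0.0781 M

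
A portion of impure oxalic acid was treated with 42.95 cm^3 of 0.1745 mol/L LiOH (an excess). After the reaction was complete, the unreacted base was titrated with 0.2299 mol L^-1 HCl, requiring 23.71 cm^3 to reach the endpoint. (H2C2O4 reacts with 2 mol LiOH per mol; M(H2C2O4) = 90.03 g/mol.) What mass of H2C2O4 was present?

0.0920 g

Total n(LiOH) added = 0.1745 x 0.04295 = 0.007495 mol.
n(HCl) used = 0.2299 x 0.02371 = 0.005451 mol, which equals the excess n(LiOH).
So n(LiOH) consumed by the sample = 0.007495 - 0.005451 = 0.002044 mol.
n(H2C2O4) = 0.002044 / 2 = 0.001022 mol.
mass = 0.001022 mol x 90.03 g/mol = 0.0920 g.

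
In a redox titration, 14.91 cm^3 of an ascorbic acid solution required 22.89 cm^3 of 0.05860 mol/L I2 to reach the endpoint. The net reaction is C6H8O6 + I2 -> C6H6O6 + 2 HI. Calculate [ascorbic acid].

0.0900 M

n(I2) = 0.05860 x 0.02289 = 0.001341 mol.
From the balanced equation, 1 mol I2 reacts with 1 mol ascorbic acid, so n(ascorbic acid) = 0.001341 x 1/1 = 0.001341 mol.
[ascorbic acid] = 0.001341 / 0.01491 L = 0.0900 M.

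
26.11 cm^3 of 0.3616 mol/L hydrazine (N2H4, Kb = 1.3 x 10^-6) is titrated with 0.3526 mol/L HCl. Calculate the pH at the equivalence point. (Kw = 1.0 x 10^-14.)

4.43

n(N2H4) = 0.3616 x 0.02611 = 0.009441 mol; V(HCl) at equivalence = 0.009441/0.3526 = 0.02678 L.
At equivalence the base is fully converted to N2H5+; total volume = 0.05289 L, so [N2H5+] = 0.009441/0.05289 = 0.1785 M.
Ka(N2H5+) = Kw/Kb = 1.0e-14 / 1.3 x 10^-6 = 7.69e-9.
[H^+] = sqrt(Ka x [N2H5+]) = sqrt(7.69e-9 x 0.1785) = 3.71e-5 M.
pH = -log(3.71e-5) = 4.43.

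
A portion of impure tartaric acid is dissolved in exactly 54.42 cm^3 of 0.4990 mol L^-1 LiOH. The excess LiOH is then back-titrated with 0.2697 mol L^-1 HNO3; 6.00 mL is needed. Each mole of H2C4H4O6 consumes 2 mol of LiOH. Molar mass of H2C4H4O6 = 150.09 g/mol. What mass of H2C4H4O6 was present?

Total n(LiOH) added = 0.4990 x 0.05442 = 0.02716 mol.
n(HNO3) used = 0.2697 x 0.006000 = 0.001618 mol, which equals the excess n(LiOH).
So n(LiOH) consumed by the sample = 0.02716 - 0.001618 = 0.02554 mol.
n(H2C4H4O6) = 0.02554 / 2 = 0.01277 mol.
mass = 0.01277 mol x 150.09 g/mol = 1.92 g.

1.92 g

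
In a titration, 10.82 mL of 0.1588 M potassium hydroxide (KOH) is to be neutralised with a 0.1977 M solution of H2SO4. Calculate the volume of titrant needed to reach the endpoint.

4.35 mL

n(KOH) = 0.1588 mol/L x 0.01082 L = 0.001718 mol.
The neutralisation is 2 KOH : 1 H2SO4, so n(H2SO4) = 0.001718 x 1/2 = 0.0008591 mol.
V(H2SO4) = 0.0008591 / 0.1977 = 0.004346 L = 4.35 mL.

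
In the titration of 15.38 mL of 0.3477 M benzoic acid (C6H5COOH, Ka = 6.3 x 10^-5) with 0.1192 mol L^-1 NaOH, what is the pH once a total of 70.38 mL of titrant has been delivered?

12.55

n(acid) = 0.3477 x 0.01538 = 0.005348 mol; n(NaOH) added = 0.1192 x 0.07038 = 0.008389 mol.
Base is in excess by 0.008389 - 0.005348 = 0.003042 mol in a total volume of 0.08576 L.
[OH^-] = 0.003042/0.08576 = 0.03547 M, so pOH = 1.45 and pH = 14.00 - 1.45 = 12.55.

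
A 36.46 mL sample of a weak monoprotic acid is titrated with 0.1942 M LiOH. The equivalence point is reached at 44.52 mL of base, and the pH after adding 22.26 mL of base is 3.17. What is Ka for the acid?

6.8 x 10^-4

22.26 mL is half of the equivalence volume, so this is the half-equivalence point where [HA] = [A^-].
At half-equivalence pH = pKa, so pKa = 3.17.
Ka = 10^(-3.17) = 6.8 x 10^-4.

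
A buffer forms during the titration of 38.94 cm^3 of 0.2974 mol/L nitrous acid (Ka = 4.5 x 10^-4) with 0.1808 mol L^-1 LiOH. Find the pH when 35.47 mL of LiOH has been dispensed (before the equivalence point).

Initial n(HNO2) = 0.2974 x 0.03894 = 0.01158 mol.
n(LiOH) added = 0.1808 x 0.03547 = 0.006413 mol, converting that many moles of HNO2 to NO2-.
Remaining n(HNO2) = 0.005168 mol; n(NO2-) = 0.006413 mol.
By Henderson-Hasselbalch, pH = pKa + log([A^-]/[HA]) = 3.35 + log(0.006413/0.005168) = 3.35 + (+0.09) = 3.44.

3.44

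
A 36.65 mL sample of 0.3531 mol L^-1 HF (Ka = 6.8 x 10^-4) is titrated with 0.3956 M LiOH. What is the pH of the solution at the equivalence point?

8.22

n(HF) = 0.3531 x 0.03665 = 0.01294 mol; V(LiOH) at equivalence = 0.01294/0.3956 = 0.03271 L.
At equivalence all the acid is converted to F-; total volume = 0.03665 + 0.03271 = 0.06936 L, so [F-] = 0.01294/0.06936 = 0.1866 M.
Kb = Kw/Ka = 1.0e-14 / 6.8 x 10^-4 = 1.47e-11.
[OH^-] = sqrt(Kb x [F-]) = sqrt(1.47e-11 x 0.1866) = 1.66e-6 M.
pOH = 5.78, so pH = 14.00 - 5.78 = 8.22.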